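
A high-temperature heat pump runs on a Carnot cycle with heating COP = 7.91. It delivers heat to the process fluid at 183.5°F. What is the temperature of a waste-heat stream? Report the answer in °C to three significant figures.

39.0 °C

COP_HP = T_H/(T_H − T_C) gives T_H − T_C = T_H/COP.
With T_H = 357.32 K, T_C = 357.32 × (1 − 1/7.91) = 312.14 K.
Converting, 312.14 K = 38.99°C.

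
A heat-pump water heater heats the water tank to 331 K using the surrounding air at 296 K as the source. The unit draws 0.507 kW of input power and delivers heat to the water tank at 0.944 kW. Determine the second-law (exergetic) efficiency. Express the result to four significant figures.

COP_actual = Q̇_H/Ẇ = 0.9440/0.5070 = 1.862.
The reservoir spacing is ΔT = 331 − 296 = 35.00 K.
COP_Carnot = T_H/ΔT = 331.00/35.00 = 9.457.
η_II = COP_actual/COP_Carnot = 1.862/9.457 = 0.1969.

0.1969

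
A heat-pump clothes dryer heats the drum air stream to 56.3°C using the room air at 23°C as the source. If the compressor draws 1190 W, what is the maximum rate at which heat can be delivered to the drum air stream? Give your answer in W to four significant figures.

11770 W

In absolute terms T_C = 296.15 K and T_H = 329.45 K, so ΔT = 33.30 K.
COP_Carnot = T_H/ΔT = 329.45/33.30 = 9.893.
Q̇_max = COP_Carnot × Ẇ = 9.893 × 1190 W = 11770 W.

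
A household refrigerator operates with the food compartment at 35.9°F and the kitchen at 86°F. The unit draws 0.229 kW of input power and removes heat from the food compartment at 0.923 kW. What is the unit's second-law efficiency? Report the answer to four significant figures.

COP_actual = Q̇_C/Ẇ = 0.9230/0.2290 = 4.031.
In absolute terms T_C = 275.32 K and T_H = 303.15 K, so ΔT = 27.83 K.
COP_Carnot = T_C/ΔT = 275.32/27.83 = 9.892.
η_II = COP_actual/COP_Carnot = 4.031/9.892 = 0.4075.

0.4075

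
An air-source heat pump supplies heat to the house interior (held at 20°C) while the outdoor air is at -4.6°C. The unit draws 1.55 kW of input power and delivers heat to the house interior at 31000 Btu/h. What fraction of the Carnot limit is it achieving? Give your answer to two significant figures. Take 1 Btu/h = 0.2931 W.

Converting, Q̇_H = 31000 Btu/h = 9.086 kW, so COP_actual = Q̇_H/Ẇ = 9.086/1.550 = 5.862.
In absolute terms T_C = 268.55 K and T_H = 293.15 K, so ΔT = 24.60 K.
COP_Carnot = T_H/ΔT = 293.15/24.60 = 11.92.
η_II = COP_actual/COP_Carnot = 5.862/11.92 = 0.4919.

0.49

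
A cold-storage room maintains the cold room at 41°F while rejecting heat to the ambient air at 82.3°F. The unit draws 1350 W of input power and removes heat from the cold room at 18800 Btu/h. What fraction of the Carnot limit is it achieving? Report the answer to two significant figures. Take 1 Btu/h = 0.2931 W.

Converting, Q̇_C = 18800 Btu/h = 5510 W, so COP_actual = Q̇_C/Ẇ = 5510/1350 = 4.082.
In absolute terms T_C = 278.15 K and T_H = 301.09 K, so ΔT = 22.94 K.
COP_Carnot = T_C/ΔT = 278.15/22.94 = 12.12.
η_II = COP_actual/COP_Carnot = 4.082/12.12 = 0.3367.

0.34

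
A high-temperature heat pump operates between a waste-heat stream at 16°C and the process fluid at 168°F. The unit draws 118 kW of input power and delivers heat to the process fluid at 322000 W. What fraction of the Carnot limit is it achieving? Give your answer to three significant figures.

0.466

Converting, Q̇_H = 322000 W = 322.0 kW, so COP_actual = Q̇_H/Ẇ = 322.0/118.0 = 2.729.
In absolute terms T_C = 289.15 K and T_H = 348.71 K, so ΔT = 59.56 K.
COP_Carnot = T_H/ΔT = 348.71/59.56 = 5.855.
η_II = COP_actual/COP_Carnot = 2.729/5.855 = 0.4661.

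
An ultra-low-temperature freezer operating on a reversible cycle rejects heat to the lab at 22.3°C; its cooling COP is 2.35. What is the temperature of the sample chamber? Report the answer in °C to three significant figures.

-65.9 °C

For a Carnot refrigerator COP_R = T_C/(T_H − T_C), so T_C = COP·T_H/(1 + COP).
With T_H = 295.45 K, T_C = 2.35 × 295.45/3.350 = 207.26 K.
Converting, 207.26 K = -65.89°C.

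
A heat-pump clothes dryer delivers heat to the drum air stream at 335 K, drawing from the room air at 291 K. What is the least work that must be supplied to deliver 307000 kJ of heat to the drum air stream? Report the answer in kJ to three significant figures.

The reservoir spacing is ΔT = 335 − 291 = 44.00 K.
The reversible limit is COP_HP = T_H/ΔT = 7.614, so W_min = Q_H/COP = Q_H·ΔT/T_H.
W_min = 307000 × 44.00/335.00 = 40320 kJ.

40300 kJ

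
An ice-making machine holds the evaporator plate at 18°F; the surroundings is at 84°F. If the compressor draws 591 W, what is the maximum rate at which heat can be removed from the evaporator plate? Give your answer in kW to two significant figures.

In absolute terms T_C = 265.37 K and T_H = 302.04 K, so ΔT = 36.67 K.
COP_Carnot = T_C/ΔT = 265.37/36.67 = 7.237.
Q̇_max = COP_Carnot × Ẇ = 7.237 × 591.0 W = 4277 W = 4.277 kW.

4.3 kW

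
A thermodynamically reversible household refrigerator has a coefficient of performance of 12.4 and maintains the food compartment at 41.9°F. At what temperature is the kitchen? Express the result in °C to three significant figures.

COP_R = T_C/(T_H − T_C) gives T_H − T_C = T_C/COP.
With T_C = 278.65 K, T_H = 278.65 × (1 + 1/12.4) = 301.12 K.
Converting, 301.12 K = 27.97°C.

28.0 °C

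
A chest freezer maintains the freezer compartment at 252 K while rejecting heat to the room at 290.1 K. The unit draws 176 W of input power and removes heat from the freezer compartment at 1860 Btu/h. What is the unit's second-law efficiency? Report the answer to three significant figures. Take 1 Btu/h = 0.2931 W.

0.468

Converting, Q̇_C = 1860 Btu/h = 545.2 W, so COP_actual = Q̇_C/Ẇ = 545.2/176.0 = 3.098.
The reservoir spacing is ΔT = 290.1 − 252 = 38.10 K.
COP_Carnot = T_C/ΔT = 252.00/38.10 = 6.614.
η_II = COP_actual/COP_Carnot = 3.098/6.614 = 0.4683.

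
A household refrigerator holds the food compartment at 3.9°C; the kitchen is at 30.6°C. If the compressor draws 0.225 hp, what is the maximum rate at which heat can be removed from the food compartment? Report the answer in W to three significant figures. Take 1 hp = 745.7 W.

1740 W

In absolute terms T_C = 277.05 K and T_H = 303.75 K, so ΔT = 26.70 K.
COP_Carnot = T_C/ΔT = 277.05/26.70 = 10.38.
Q̇_max = COP_Carnot × Ẇ = 10.38 × 0.2250 hp = 2.335 hp = 1741 W.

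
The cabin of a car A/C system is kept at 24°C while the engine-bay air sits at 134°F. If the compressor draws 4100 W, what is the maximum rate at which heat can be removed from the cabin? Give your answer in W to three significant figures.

37300 W

In absolute terms T_C = 297.15 K and T_H = 329.82 K, so ΔT = 32.67 K.
COP_Carnot = T_C/ΔT = 297.15/32.67 = 9.096.
Q̇_max = COP_Carnot × Ẇ = 9.096 × 4100 W = 37300 W.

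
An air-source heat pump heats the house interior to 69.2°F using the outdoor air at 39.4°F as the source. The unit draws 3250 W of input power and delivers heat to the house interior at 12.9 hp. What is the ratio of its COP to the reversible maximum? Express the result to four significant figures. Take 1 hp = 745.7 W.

Converting, Q̇_H = 12.90 hp = 9620 W, so COP_actual = Q̇_H/Ẇ = 9620/3250 = 2.960.
In absolute terms T_C = 277.26 K and T_H = 293.82 K, so ΔT = 16.56 K.
COP_Carnot = T_H/ΔT = 293.82/16.56 = 17.75.
η_II = COP_actual/COP_Carnot = 2.960/17.75 = 0.1668.

0.1668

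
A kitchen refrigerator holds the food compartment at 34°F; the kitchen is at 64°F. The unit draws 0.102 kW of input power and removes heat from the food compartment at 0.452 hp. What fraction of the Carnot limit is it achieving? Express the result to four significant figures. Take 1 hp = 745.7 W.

0.2008

Converting, Q̇_C = 0.4520 hp = 0.3371 kW, so COP_actual = Q̇_C/Ẇ = 0.3371/0.1020 = 3.304.
In absolute terms T_C = 274.26 K and T_H = 290.93 K, so ΔT = 16.67 K.
COP_Carnot = T_C/ΔT = 274.26/16.67 = 16.46.
η_II = COP_actual/COP_Carnot = 3.304/16.46 = 0.2008.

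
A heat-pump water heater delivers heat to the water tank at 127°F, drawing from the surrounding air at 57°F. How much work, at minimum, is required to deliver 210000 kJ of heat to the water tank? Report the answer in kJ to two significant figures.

In absolute terms T_C = 287.04 K and T_H = 325.93 K, so ΔT = 38.89 K.
The reversible limit is COP_HP = T_H/ΔT = 8.381, so W_min = Q_H/COP = Q_H·ΔT/T_H.
W_min = 210000 × 38.89/325.93 = 25060 kJ.

25000 kJ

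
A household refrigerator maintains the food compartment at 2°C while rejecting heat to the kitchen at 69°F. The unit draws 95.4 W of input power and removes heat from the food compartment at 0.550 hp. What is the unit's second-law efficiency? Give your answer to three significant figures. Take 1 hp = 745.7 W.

Converting, Q̇_C = 0.5500 hp = 410.1 W, so COP_actual = Q̇_C/Ẇ = 410.1/95.40 = 4.299.
In absolute terms T_C = 275.15 K and T_H = 293.71 K, so ΔT = 18.56 K.
COP_Carnot = T_C/ΔT = 275.15/18.56 = 14.83.
η_II = COP_actual/COP_Carnot = 4.299/14.83 = 0.2899.

0.290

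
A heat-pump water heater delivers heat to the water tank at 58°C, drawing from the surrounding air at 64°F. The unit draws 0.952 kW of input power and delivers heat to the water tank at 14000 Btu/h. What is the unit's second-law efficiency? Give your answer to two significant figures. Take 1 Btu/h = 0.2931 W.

0.52

Converting, Q̇_H = 14000 Btu/h = 4.103 kW, so COP_actual = Q̇_H/Ẇ = 4.103/0.9520 = 4.310.
In absolute terms T_C = 290.93 K and T_H = 331.15 K, so ΔT = 40.22 K.
COP_Carnot = T_H/ΔT = 331.15/40.22 = 8.233.
η_II = COP_actual/COP_Carnot = 4.310/8.233 = 0.5235.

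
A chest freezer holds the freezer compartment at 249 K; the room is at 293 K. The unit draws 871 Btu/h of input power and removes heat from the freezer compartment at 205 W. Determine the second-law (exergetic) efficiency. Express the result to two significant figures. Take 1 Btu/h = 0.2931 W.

0.14

Converting, Q̇_C = 205.0 W = 699.4 Btu/h, so COP_actual = Q̇_C/Ẇ = 699.4/871.0 = 0.8030.
The reservoir spacing is ΔT = 293 − 249 = 44.00 K.
COP_Carnot = T_C/ΔT = 249.00/44.00 = 5.659.
η_II = COP_actual/COP_Carnot = 0.8030/5.659 = 0.1419.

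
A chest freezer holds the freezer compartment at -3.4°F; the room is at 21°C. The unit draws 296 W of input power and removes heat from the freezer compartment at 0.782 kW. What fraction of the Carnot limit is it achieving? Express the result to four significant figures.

0.4238

Converting, Q̇_C = 0.7820 kW = 782.0 W, so COP_actual = Q̇_C/Ẇ = 782.0/296.0 = 2.642.
In absolute terms T_C = 253.48 K and T_H = 294.15 K, so ΔT = 40.67 K.
COP_Carnot = T_C/ΔT = 253.48/40.67 = 6.233.
η_II = COP_actual/COP_Carnot = 2.642/6.233 = 0.4238.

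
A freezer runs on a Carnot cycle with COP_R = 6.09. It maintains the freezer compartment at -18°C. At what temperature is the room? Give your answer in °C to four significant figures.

23.90 °C

COP_R = T_C/(T_H − T_C) gives T_H − T_C = T_C/COP.
With T_C = 255.15 K, T_H = 255.15 × (1 + 1/6.09) = 297.05 K.
Converting, 297.05 K = 23.90°C.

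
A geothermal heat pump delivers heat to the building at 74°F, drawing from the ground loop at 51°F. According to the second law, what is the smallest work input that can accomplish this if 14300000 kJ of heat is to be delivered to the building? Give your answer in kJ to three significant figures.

616000 kJ

In absolute terms T_C = 283.71 K and T_H = 296.48 K, so ΔT = 12.78 K.
The reversible limit is COP_HP = T_H/ΔT = 23.20, so W_min = Q_H/COP = Q_H·ΔT/T_H.
W_min = 14300000 × 12.78/296.48 = 616300 kJ.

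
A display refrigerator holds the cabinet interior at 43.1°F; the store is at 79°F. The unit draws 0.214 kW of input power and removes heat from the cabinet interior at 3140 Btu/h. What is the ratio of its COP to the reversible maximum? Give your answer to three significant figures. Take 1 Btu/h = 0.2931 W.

0.307

Converting, Q̇_C = 3140 Btu/h = 0.9203 kW, so COP_actual = Q̇_C/Ẇ = 0.9203/0.2140 = 4.301.
In absolute terms T_C = 279.32 K and T_H = 299.26 K, so ΔT = 19.94 K.
COP_Carnot = T_C/ΔT = 279.32/19.94 = 14.00.
η_II = COP_actual/COP_Carnot = 4.301/14.00 = 0.3071.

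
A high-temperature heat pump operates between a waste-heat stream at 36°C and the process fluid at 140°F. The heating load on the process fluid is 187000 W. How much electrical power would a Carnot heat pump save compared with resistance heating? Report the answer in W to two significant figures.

In absolute terms T_C = 309.15 K and T_H = 333.15 K, so ΔT = 24.00 K.
COP_Carnot = T_H/ΔT = 333.15/24.00 = 13.88.
Resistance heating needs Ẇ_res = Q̇_H = 187000 W; the reversible heat pump needs only Ẇ_hp = Q̇_H/COP = 13470 W.
Saving = 187000 − 13470 = 173500 W.

170000 W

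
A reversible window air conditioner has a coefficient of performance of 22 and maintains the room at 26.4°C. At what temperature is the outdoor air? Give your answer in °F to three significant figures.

104 °F

COP_R = T_C/(T_H − T_C) gives T_H − T_C = T_C/COP.
With T_C = 299.55 K, T_H = 299.55 × (1 + 1/22) = 313.17 K.
Converting, 313.17 K = 104.03°F.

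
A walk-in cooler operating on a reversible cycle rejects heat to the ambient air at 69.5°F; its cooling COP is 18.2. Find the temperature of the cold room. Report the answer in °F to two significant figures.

42 °F

For a Carnot refrigerator COP_R = T_C/(T_H − T_C), so T_C = COP·T_H/(1 + COP).
With T_H = 293.98 K, T_C = 18.2 × 293.98/19.20 = 278.67 K.
Converting, 278.67 K = 41.94°F.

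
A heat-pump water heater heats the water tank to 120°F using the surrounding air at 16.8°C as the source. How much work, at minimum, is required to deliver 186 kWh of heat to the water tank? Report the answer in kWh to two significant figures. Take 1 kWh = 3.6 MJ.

In absolute terms T_C = 289.95 K and T_H = 322.04 K, so ΔT = 32.09 K.
The reversible limit is COP_HP = T_H/ΔT = 10.04, so W_min = Q_H/COP = Q_H·ΔT/T_H.
W_min = 186.0 × 32.09/322.04 = 18.53 kWh.

19 kWh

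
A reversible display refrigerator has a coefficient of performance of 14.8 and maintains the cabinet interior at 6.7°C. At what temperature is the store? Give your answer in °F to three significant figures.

COP_R = T_C/(T_H − T_C) gives T_H − T_C = T_C/COP.
With T_C = 279.85 K, T_H = 279.85 × (1 + 1/14.8) = 298.76 K.
Converting, 298.76 K = 78.10°F.

78.1 °F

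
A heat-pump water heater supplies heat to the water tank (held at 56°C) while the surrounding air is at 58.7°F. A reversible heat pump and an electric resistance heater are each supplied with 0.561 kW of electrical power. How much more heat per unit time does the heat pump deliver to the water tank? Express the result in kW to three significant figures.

3.92 kW

In absolute terms T_C = 287.98 K and T_H = 329.15 K, so ΔT = 41.17 K.
COP_Carnot = T_H/ΔT = 329.15/41.17 = 7.996.
The heat pump delivers Q̇_H = COP × Ẇ = 4.486 kW; the resistance heater delivers Ẇ = 0.5610 kW.
Extra = (COP − 1)·Ẇ = 3.925 kW.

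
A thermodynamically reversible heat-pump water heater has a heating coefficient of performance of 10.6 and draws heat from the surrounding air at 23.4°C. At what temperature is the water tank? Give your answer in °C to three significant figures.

54.3 °C

COP_HP = T_H/(T_H − T_C) rearranges to T_H = COP·T_C/(COP − 1).
With T_C = 296.55 K, T_H = 10.6 × 296.55/9.600 = 327.44 K.
Converting, 327.44 K = 54.29°C.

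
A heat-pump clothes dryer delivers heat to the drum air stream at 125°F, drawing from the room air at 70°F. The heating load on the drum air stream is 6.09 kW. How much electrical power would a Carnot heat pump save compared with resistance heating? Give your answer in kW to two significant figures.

In absolute terms T_C = 294.26 K and T_H = 324.82 K, so ΔT = 30.56 K.
COP_Carnot = T_H/ΔT = 324.82/30.56 = 10.63.
Resistance heating needs Ẇ_res = Q̇_H = 6.090 kW; the reversible heat pump needs only Ẇ_hp = Q̇_H/COP = 0.5729 kW.
Saving = 6.090 − 0.5729 = 5.517 kW.

5.5 kW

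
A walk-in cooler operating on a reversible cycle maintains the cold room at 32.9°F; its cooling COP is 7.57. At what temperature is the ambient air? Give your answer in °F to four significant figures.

97.97 °F

COP_R = T_C/(T_H − T_C) gives T_H − T_C = T_C/COP.
With T_C = 273.65 K, T_H = 273.65 × (1 + 1/7.57) = 309.80 K.
Converting, 309.80 K = 97.97°F.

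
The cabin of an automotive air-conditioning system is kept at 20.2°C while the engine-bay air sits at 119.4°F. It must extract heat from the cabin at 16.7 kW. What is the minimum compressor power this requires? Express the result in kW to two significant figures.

In absolute terms T_C = 293.35 K and T_H = 321.71 K, so ΔT = 28.36 K.
COP_Carnot = T_C/ΔT = 293.35/28.36 = 10.35.
Ẇ_min = Q̇/COP_Carnot = 16.70/10.35 = 1.614 kW.

1.6 kW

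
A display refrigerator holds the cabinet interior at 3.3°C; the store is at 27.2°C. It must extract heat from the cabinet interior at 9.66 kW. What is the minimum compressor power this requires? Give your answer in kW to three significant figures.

In absolute terms T_C = 276.45 K and T_H = 300.35 K, so ΔT = 23.90 K.
COP_Carnot = T_C/ΔT = 276.45/23.90 = 11.57.
Ẇ_min = Q̇/COP_Carnot = 9.660/11.57 = 0.8351 kW.

0.835 kW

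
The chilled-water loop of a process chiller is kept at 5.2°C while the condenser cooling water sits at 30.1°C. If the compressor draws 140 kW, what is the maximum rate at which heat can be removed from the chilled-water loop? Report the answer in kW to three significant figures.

In absolute terms T_C = 278.35 K and T_H = 303.25 K, so ΔT = 24.90 K.
COP_Carnot = T_C/ΔT = 278.35/24.90 = 11.18.
Q̇_max = COP_Carnot × Ẇ = 11.18 × 140.0 kW = 1565 kW.

1570 kW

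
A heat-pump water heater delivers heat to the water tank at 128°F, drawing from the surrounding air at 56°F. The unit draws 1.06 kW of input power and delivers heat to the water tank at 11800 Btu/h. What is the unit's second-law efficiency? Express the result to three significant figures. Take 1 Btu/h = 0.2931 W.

Converting, Q̇_H = 11800 Btu/h = 3.459 kW, so COP_actual = Q̇_H/Ẇ = 3.459/1.060 = 3.263.
In absolute terms T_C = 286.48 K and T_H = 326.48 K, so ΔT = 40.00 K.
COP_Carnot = T_H/ΔT = 326.48/40.00 = 8.162.
η_II = COP_actual/COP_Carnot = 3.263/8.162 = 0.3998.

0.400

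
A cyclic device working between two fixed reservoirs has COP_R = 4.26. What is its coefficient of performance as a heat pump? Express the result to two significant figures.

5.3

The first law on one cycle gives Q_H = Q_C + W, so Q_H/W = Q_C/W + 1.
COP_HP = COP_R + 1 = 4.26 + 1 = 5.26.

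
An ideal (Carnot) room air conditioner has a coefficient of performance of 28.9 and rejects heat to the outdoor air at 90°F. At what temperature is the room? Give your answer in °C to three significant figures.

For a Carnot refrigerator COP_R = T_C/(T_H − T_C), so T_C = COP·T_H/(1 + COP).
With T_H = 305.37 K, T_C = 28.9 × 305.37/29.90 = 295.16 K.
Converting, 295.16 K = 22.01°C.

22.0 °C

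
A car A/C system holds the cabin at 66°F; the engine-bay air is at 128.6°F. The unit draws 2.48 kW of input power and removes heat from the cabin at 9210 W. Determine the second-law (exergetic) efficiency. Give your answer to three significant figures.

0.442

Converting, Q̇_C = 9210 W = 9.210 kW, so COP_actual = Q̇_C/Ẇ = 9.210/2.480 = 3.714.
In absolute terms T_C = 292.04 K and T_H = 326.82 K, so ΔT = 34.78 K.
COP_Carnot = T_C/ΔT = 292.04/34.78 = 8.397.
η_II = COP_actual/COP_Carnot = 3.714/8.397 = 0.4423.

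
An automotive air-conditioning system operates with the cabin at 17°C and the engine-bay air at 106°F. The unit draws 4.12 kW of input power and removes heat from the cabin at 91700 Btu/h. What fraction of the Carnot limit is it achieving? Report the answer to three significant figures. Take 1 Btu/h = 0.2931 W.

Converting, Q̇_C = 91700 Btu/h = 26.88 kW, so COP_actual = Q̇_C/Ẇ = 26.88/4.120 = 6.524.
In absolute terms T_C = 290.15 K and T_H = 314.26 K, so ΔT = 24.11 K.
COP_Carnot = T_C/ΔT = 290.15/24.11 = 12.03.
η_II = COP_actual/COP_Carnot = 6.524/12.03 = 0.5421.

0.542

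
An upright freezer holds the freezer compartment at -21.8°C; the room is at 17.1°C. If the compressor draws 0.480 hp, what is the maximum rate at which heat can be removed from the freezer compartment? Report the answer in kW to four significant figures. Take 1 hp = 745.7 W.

In absolute terms T_C = 251.35 K and T_H = 290.25 K, so ΔT = 38.90 K.
COP_Carnot = T_C/ΔT = 251.35/38.90 = 6.461.
Q̇_max = COP_Carnot × Ẇ = 6.461 × 0.4800 hp = 3.101 hp = 2.313 kW.

2.313 kW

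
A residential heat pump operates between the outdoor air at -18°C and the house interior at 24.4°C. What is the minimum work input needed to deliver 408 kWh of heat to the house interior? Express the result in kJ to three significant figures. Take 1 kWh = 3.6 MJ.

In absolute terms T_C = 255.15 K and T_H = 297.55 K, so ΔT = 42.40 K.
The reversible limit is COP_HP = T_H/ΔT = 7.018, so W_min = Q_H/COP = Q_H·ΔT/T_H.
W_min = 408.0 × 42.40/297.55 = 58.14 kWh = 209300 kJ.

209000 kJ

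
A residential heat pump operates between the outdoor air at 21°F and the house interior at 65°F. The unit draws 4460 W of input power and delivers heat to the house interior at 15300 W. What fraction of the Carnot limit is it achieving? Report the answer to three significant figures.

COP_actual = Q̇_H/Ẇ = 15300/4460 = 3.430.
In absolute terms T_C = 267.04 K and T_H = 291.48 K, so ΔT = 24.44 K.
COP_Carnot = T_H/ΔT = 291.48/24.44 = 11.92.
η_II = COP_actual/COP_Carnot = 3.430/11.92 = 0.2877.

0.288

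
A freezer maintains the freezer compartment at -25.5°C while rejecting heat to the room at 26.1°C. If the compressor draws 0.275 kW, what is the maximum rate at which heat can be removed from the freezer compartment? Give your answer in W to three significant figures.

In absolute terms T_C = 247.65 K and T_H = 299.25 K, so ΔT = 51.60 K.
COP_Carnot = T_C/ΔT = 247.65/51.60 = 4.799.
Q̇_max = COP_Carnot × Ẇ = 4.799 × 0.2750 kW = 1.320 kW = 1320 W.

1320 W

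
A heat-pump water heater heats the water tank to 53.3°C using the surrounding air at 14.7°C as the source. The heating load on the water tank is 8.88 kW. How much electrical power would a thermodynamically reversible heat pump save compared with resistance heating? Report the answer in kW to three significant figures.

7.83 kW

In absolute terms T_C = 287.85 K and T_H = 326.45 K, so ΔT = 38.60 K.
COP_Carnot = T_H/ΔT = 326.45/38.60 = 8.457.
Resistance heating needs Ẇ_res = Q̇_H = 8.880 kW; the reversible heat pump needs only Ẇ_hp = Q̇_H/COP = 1.050 kW.
Saving = 8.880 − 1.050 = 7.830 kW.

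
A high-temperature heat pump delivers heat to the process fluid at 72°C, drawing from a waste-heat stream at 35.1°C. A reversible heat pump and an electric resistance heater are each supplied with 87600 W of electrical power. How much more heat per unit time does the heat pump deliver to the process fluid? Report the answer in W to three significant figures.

732000 W

In absolute terms T_C = 308.25 K and T_H = 345.15 K, so ΔT = 36.90 K.
COP_Carnot = T_H/ΔT = 345.15/36.90 = 9.354.
The heat pump delivers Q̇_H = COP × Ẇ = 819400 W; the resistance heater delivers Ẇ = 87600 W.
Extra = (COP − 1)·Ẇ = 731800 W.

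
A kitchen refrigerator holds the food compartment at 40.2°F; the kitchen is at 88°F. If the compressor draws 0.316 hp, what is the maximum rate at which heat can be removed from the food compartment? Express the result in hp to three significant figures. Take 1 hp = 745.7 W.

In absolute terms T_C = 277.71 K and T_H = 304.26 K, so ΔT = 26.56 K.
COP_Carnot = T_C/ΔT = 277.71/26.56 = 10.46.
Q̇_max = COP_Carnot × Ẇ = 10.46 × 0.3160 hp = 3.305 hp.

3.30 hp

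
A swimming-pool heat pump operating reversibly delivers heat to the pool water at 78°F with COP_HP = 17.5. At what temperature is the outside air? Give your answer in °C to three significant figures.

COP_HP = T_H/(T_H − T_C) gives T_H − T_C = T_H/COP.
With T_H = 298.71 K, T_C = 298.71 × (1 − 1/17.5) = 281.64 K.
Converting, 281.64 K = 8.49°C.

8.49 °C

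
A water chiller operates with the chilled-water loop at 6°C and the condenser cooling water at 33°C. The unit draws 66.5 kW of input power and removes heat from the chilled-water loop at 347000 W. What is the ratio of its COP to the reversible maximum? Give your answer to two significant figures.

Converting, Q̇_C = 347000 W = 347.0 kW, so COP_actual = Q̇_C/Ẇ = 347.0/66.50 = 5.218.
In absolute terms T_C = 279.15 K and T_H = 306.15 K, so ΔT = 27.00 K.
COP_Carnot = T_C/ΔT = 279.15/27.00 = 10.34.
η_II = COP_actual/COP_Carnot = 5.218/10.34 = 0.5047.

0.50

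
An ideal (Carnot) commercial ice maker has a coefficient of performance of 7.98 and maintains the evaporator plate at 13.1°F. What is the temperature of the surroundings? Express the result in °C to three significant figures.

COP_R = T_C/(T_H − T_C) gives T_H − T_C = T_C/COP.
With T_C = 262.65 K, T_H = 262.65 × (1 + 1/7.98) = 295.56 K.
Converting, 295.56 K = 22.41°C.

22.4 °C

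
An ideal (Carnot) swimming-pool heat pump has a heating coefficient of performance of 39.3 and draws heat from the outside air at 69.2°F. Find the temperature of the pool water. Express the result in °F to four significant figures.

83.01 °F

COP_HP = T_H/(T_H − T_C) rearranges to T_H = COP·T_C/(COP − 1).
With T_C = 293.82 K, T_H = 39.3 × 293.82/38.30 = 301.49 K.
Converting, 301.49 K = 83.01°F.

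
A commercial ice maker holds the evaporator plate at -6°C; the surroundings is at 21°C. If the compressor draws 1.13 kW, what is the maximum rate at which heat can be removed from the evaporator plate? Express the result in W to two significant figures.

In absolute terms T_C = 267.15 K and T_H = 294.15 K, so ΔT = 27.00 K.
COP_Carnot = T_C/ΔT = 267.15/27.00 = 9.894.
Q̇_max = COP_Carnot × Ẇ = 9.894 × 1.130 kW = 11.18 kW = 11180 W.

11000 W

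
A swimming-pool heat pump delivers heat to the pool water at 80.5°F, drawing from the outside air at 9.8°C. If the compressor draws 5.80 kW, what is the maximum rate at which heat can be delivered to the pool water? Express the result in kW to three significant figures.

102 kW

In absolute terms T_C = 282.95 K and T_H = 300.09 K, so ΔT = 17.14 K.
COP_Carnot = T_H/ΔT = 300.09/17.14 = 17.50.
Q̇_max = COP_Carnot × Ẇ = 17.50 × 5.800 kW = 101.5 kW.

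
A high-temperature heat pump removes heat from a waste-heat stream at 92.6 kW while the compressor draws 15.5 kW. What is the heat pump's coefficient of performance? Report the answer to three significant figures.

The first law gives Q̇_H = Q̇_C + Ẇ, so the three rates are Q̇_C = 92.60, Q̇_H = 108.1, Ẇ = 15.50 kW.
COP_HP = Q̇_H/Ẇ = 108.1/15.50 = 6.974.

6.97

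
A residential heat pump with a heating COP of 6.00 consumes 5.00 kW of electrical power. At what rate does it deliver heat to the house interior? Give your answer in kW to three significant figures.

Q̇_H = COP_HP × Ẇ = 6.00 × 5.000 = 30.00 kW.

30.0 kW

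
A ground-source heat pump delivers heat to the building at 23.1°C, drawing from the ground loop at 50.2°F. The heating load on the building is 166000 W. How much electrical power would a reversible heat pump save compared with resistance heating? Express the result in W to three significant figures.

159000 W

In absolute terms T_C = 283.26 K and T_H = 296.25 K, so ΔT = 12.99 K.
COP_Carnot = T_H/ΔT = 296.25/12.99 = 22.81.
Resistance heating needs Ẇ_res = Q̇_H = 166000 W; the reversible heat pump needs only Ẇ_hp = Q̇_H/COP = 7278 W.
Saving = 166000 − 7278 = 158700 W.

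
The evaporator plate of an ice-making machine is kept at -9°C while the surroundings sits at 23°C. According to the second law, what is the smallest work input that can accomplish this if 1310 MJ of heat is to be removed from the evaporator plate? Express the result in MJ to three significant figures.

159 MJ

In absolute terms T_C = 264.15 K and T_H = 296.15 K, so ΔT = 32.00 K.
The reversible limit is COP_R = T_C/ΔT = 8.255, so W_min = Q_C/COP = Q_C·ΔT/T_C.
W_min = 1310 × 32.00/264.15 = 158.7 MJ.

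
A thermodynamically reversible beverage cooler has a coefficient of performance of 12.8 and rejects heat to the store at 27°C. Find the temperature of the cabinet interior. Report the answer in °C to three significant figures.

For a Carnot refrigerator COP_R = T_C/(T_H − T_C), so T_C = COP·T_H/(1 + COP).
With T_H = 300.15 K, T_C = 12.8 × 300.15/13.80 = 278.40 K.
Converting, 278.40 K = 5.25°C.

5.25 °C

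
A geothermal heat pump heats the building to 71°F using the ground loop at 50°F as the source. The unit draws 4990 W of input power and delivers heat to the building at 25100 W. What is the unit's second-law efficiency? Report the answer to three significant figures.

COP_actual = Q̇_H/Ẇ = 25100/4990 = 5.030.
In absolute terms T_C = 283.15 K and T_H = 294.82 K, so ΔT = 11.67 K.
COP_Carnot = T_H/ΔT = 294.82/11.67 = 25.27.
η_II = COP_actual/COP_Carnot = 5.030/25.27 = 0.1991.

0.199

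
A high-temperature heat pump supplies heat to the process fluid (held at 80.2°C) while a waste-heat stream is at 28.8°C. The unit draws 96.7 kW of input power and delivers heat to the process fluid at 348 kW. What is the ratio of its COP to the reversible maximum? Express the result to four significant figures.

0.5235

COP_actual = Q̇_H/Ẇ = 348.0/96.70 = 3.599.
In absolute terms T_C = 301.95 K and T_H = 353.35 K, so ΔT = 51.40 K.
COP_Carnot = T_H/ΔT = 353.35/51.40 = 6.875.
η_II = COP_actual/COP_Carnot = 3.599/6.875 = 0.5235.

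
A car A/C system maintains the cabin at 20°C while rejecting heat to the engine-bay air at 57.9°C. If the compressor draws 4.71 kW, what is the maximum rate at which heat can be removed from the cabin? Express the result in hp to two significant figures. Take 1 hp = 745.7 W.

In absolute terms T_C = 293.15 K and T_H = 331.05 K, so ΔT = 37.90 K.
COP_Carnot = T_C/ΔT = 293.15/37.90 = 7.735.
Q̇_max = COP_Carnot × Ẇ = 7.735 × 4.710 kW = 36.43 kW = 48.85 hp.

49 hp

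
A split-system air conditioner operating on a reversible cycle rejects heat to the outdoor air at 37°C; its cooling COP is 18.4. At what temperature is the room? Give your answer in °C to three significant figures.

For a Carnot refrigerator COP_R = T_C/(T_H − T_C), so T_C = COP·T_H/(1 + COP).
With T_H = 310.15 K, T_C = 18.4 × 310.15/19.40 = 294.16 K.
Converting, 294.16 K = 21.01°C.

21.0 °C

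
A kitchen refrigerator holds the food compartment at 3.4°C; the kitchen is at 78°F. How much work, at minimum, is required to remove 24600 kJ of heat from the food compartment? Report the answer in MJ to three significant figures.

In absolute terms T_C = 276.55 K and T_H = 298.71 K, so ΔT = 22.16 K.
The reversible limit is COP_R = T_C/ΔT = 12.48, so W_min = Q_C/COP = Q_C·ΔT/T_C.
W_min = 24600 × 22.16/276.55 = 1971 kJ = 1.971 MJ.

1.97 MJ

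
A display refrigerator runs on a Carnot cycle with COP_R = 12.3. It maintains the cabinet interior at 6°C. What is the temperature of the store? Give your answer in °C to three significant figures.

28.7 °C

COP_R = T_C/(T_H − T_C) gives T_H − T_C = T_C/COP.
With T_C = 279.15 K, T_H = 279.15 × (1 + 1/12.3) = 301.85 K.
Converting, 301.85 K = 28.70°C.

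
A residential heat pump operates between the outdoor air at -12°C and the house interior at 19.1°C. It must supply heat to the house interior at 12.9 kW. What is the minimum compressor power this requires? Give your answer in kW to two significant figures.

In absolute terms T_C = 261.15 K and T_H = 292.25 K, so ΔT = 31.10 K.
COP_Carnot = T_H/ΔT = 292.25/31.10 = 9.397.
Ẇ_min = Q̇/COP_Carnot = 12.90/9.397 = 1.373 kW.

1.4 kW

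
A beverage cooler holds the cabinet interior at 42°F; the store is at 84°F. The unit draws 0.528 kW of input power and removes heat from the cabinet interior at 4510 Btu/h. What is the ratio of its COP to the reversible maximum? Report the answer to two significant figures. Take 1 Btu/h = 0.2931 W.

Converting, Q̇_C = 4510 Btu/h = 1.322 kW, so COP_actual = Q̇_C/Ẇ = 1.322/0.5280 = 2.504.
In absolute terms T_C = 278.71 K and T_H = 302.04 K, so ΔT = 23.33 K.
COP_Carnot = T_C/ΔT = 278.71/23.33 = 11.94.
η_II = COP_actual/COP_Carnot = 2.504/11.94 = 0.2096.

0.21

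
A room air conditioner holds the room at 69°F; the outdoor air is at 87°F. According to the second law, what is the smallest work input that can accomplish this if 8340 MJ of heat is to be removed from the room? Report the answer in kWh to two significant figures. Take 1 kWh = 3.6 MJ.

In absolute terms T_C = 293.71 K and T_H = 303.71 K, so ΔT = 10.00 K.
The reversible limit is COP_R = T_C/ΔT = 29.37, so W_min = Q_C/COP = Q_C·ΔT/T_C.
W_min = 8340 × 10.00/293.71 = 284.0 MJ = 78.88 kWh.

79 kWh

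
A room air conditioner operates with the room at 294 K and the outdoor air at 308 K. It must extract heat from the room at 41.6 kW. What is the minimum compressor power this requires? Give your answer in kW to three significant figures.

1.98 kW

The reservoir spacing is ΔT = 308 − 294 = 14.00 K.
COP_Carnot = T_C/ΔT = 294.00/14.00 = 21.00.
Ẇ_min = Q̇/COP_Carnot = 41.60/21.00 = 1.981 kW.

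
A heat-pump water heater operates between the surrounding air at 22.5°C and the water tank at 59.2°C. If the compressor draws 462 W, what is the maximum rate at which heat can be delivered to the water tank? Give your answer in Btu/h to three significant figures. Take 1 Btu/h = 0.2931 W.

In absolute terms T_C = 295.65 K and T_H = 332.35 K, so ΔT = 36.70 K.
COP_Carnot = T_H/ΔT = 332.35/36.70 = 9.056.
Q̇_max = COP_Carnot × Ẇ = 9.056 × 462.0 W = 4184 W = 14270 Btu/h.

14300 Btu/h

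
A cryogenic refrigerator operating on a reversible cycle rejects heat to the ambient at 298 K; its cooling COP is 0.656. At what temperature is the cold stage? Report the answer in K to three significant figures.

118 K

For a Carnot refrigerator COP_R = T_C/(T_H − T_C), so T_C = COP·T_H/(1 + COP).
With T_H = 298.00 K, T_C = 0.656 × 298.00/1.656 = 118.05 K.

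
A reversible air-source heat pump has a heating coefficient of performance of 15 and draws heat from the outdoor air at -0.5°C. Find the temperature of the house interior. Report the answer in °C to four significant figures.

18.98 °C

COP_HP = T_H/(T_H − T_C) rearranges to T_H = COP·T_C/(COP − 1).
With T_C = 272.65 K, T_H = 15 × 272.65/14.00 = 292.12 K.
Converting, 292.12 K = 18.97°C.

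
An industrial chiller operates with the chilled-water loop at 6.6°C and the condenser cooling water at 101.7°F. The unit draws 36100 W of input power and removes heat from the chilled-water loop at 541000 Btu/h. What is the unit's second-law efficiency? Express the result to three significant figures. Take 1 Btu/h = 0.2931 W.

0.504

Converting, Q̇_C = 541000 Btu/h = 158600 W, so COP_actual = Q̇_C/Ẇ = 158600/36100 = 4.392.
In absolute terms T_C = 279.75 K and T_H = 311.87 K, so ΔT = 32.12 K.
COP_Carnot = T_C/ΔT = 279.75/32.12 = 8.709.
η_II = COP_actual/COP_Carnot = 4.392/8.709 = 0.5044.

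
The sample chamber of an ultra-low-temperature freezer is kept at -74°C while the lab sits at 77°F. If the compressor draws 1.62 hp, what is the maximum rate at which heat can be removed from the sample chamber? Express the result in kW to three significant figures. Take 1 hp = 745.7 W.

In absolute terms T_C = 199.15 K and T_H = 298.15 K, so ΔT = 99.00 K.
COP_Carnot = T_C/ΔT = 199.15/99.00 = 2.012.
Q̇_max = COP_Carnot × Ẇ = 2.012 × 1.620 hp = 3.259 hp = 2.430 kW.

2.43 kW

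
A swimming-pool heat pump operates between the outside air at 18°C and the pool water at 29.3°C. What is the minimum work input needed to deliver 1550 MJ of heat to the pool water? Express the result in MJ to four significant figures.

In absolute terms T_C = 291.15 K and T_H = 302.45 K, so ΔT = 11.30 K.
The reversible limit is COP_HP = T_H/ΔT = 26.77, so W_min = Q_H/COP = Q_H·ΔT/T_H.
W_min = 1550 × 11.30/302.45 = 57.91 MJ.

57.91 MJ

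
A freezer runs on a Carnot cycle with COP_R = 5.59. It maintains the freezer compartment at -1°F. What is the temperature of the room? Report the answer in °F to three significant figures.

COP_R = T_C/(T_H − T_C) gives T_H − T_C = T_C/COP.
With T_C = 254.82 K, T_H = 254.82 × (1 + 1/5.59) = 300.40 K.
Converting, 300.40 K = 81.05°F.

81.1 °F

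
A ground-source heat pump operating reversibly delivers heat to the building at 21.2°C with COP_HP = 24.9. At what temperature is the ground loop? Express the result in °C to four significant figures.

9.379 °C

COP_HP = T_H/(T_H − T_C) gives T_H − T_C = T_H/COP.
With T_H = 294.35 K, T_C = 294.35 × (1 − 1/24.9) = 282.53 K.
Converting, 282.53 K = 9.38°C.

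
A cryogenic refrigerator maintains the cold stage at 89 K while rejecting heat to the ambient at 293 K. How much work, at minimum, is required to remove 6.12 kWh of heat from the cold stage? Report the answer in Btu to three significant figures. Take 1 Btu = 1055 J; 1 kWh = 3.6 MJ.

The reservoir spacing is ΔT = 293 − 89 = 204.0 K.
The reversible limit is COP_R = T_C/ΔT = 0.4363, so W_min = Q_C/COP = Q_C·ΔT/T_C.
W_min = 6.120 × 204.0/89.00 = 14.03 kWh = 47870 Btu.

47900 Btu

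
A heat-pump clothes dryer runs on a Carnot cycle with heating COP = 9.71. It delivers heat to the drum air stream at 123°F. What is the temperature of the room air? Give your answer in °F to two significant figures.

COP_HP = T_H/(T_H − T_C) gives T_H − T_C = T_H/COP.
With T_H = 323.71 K, T_C = 323.71 × (1 − 1/9.71) = 290.37 K.
Converting, 290.37 K = 62.99°F.

63 °F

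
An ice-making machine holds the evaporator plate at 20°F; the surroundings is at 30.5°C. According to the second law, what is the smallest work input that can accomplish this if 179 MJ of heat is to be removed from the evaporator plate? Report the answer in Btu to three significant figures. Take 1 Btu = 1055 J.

In absolute terms T_C = 266.48 K and T_H = 303.65 K, so ΔT = 37.17 K.
The reversible limit is COP_R = T_C/ΔT = 7.170, so W_min = Q_C/COP = Q_C·ΔT/T_C.
W_min = 179.0 × 37.17/266.48 = 24.97 MJ = 23660 Btu.

23700 Btu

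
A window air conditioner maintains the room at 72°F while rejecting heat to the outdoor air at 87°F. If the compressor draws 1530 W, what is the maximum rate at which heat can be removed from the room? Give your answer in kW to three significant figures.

54.2 kW

In absolute terms T_C = 295.37 K and T_H = 303.71 K, so ΔT = 8.333 K.
COP_Carnot = T_C/ΔT = 295.37/8.333 = 35.44.
Q̇_max = COP_Carnot × Ẇ = 35.44 × 1530 W = 54230 W = 54.23 kW.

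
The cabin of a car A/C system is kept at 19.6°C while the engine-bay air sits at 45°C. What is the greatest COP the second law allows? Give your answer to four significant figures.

11.53

In absolute terms T_C = 292.75 K and T_H = 318.15 K, so ΔT = 25.40 K.
For a reversible cycle, COP_Carnot = T_C/ΔT = 292.75/25.40 = 11.53.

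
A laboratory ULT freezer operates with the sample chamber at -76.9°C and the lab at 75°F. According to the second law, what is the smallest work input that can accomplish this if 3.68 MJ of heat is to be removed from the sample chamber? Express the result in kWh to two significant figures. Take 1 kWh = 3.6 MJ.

0.52 kWh

In absolute terms T_C = 196.25 K and T_H = 297.04 K, so ΔT = 100.8 K.
The reversible limit is COP_R = T_C/ΔT = 1.947, so W_min = Q_C/COP = Q_C·ΔT/T_C.
W_min = 3.680 × 100.8/196.25 = 1.890 MJ = 0.5250 kWh.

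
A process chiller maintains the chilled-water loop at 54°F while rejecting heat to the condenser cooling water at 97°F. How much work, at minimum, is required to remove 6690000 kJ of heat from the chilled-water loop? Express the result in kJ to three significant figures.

In absolute terms T_C = 285.37 K and T_H = 309.26 K, so ΔT = 23.89 K.
The reversible limit is COP_R = T_C/ΔT = 11.95, so W_min = Q_C/COP = Q_C·ΔT/T_C.
W_min = 6690000 × 23.89/285.37 = 560000 kJ.

560000 kJ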